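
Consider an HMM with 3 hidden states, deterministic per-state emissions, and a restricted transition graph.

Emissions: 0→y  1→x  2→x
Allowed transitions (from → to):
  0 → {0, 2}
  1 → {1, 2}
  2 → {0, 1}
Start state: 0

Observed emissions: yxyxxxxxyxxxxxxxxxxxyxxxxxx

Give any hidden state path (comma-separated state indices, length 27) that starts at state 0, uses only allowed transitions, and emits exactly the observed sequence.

0,2,0,2,1,1,1,2,0,2,1,1,2,1,2,1,2,1,1,2,0,2,1,1,1,2,1

  t0 'y' -> {0}, take 0 (start)
  t1 'x' -> {1,2}, take 2 (0->2 ok)
  t2 'y' -> {0}, take 0 (2->0 ok)
  t3 'x' -> {1,2}, take 2 (0->2 ok)
  t4 'x' -> {1,2}, take 1 (2->1 ok)
  t5 'x' -> {1,2}, take 1 (1->1 ok)
  t6 'x' -> {1,2}, take 1 (1->1 ok)
  t7 'x' -> {1,2}, take 2 (1->2 ok)
  t8 'y' -> {0}, take 0 (2->0 ok)
  t9 'x' -> {1,2}, take 2 (0->2 ok)
  t10 'x' -> {1,2}, take 1 (2->1 ok)
  t11 'x' -> {1,2}, take 1 (1->1 ok)
  t12 'x' -> {1,2}, take 2 (1->2 ok)
  t13 'x' -> {1,2}, take 1 (2->1 ok)
  t14 'x' -> {1,2}, take 2 (1->2 ok)
  t15 'x' -> {1,2}, take 1 (2->1 ok)
  t16 'x' -> {1,2}, take 2 (1->2 ok)
  t17 'x' -> {1,2}, take 1 (2->1 ok)
  t18 'x' -> {1,2}, take 1 (1->1 ok)
  t19 'x' -> {1,2}, take 2 (1->2 ok)
  t20 'y' -> {0}, take 0 (2->0 ok)
  t21 'x' -> {1,2}, take 2 (0->2 ok)
  t22 'x' -> {1,2}, take 1 (2->1 ok)
  t23 'x' -> {1,2}, take 1 (1->1 ok)
  t24 'x' -> {1,2}, take 1 (1->1 ok)
  t25 'x' -> {1,2}, take 2 (1->2 ok)
  t26 'x' -> {1,2}, take 1 (2->1 ok)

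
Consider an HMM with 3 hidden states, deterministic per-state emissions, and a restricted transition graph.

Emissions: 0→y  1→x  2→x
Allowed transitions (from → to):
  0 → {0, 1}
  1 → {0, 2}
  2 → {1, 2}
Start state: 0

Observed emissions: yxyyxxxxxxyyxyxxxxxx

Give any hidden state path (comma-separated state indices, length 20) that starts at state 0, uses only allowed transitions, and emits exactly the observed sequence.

0,1,0,0,1,2,1,2,2,1,0,0,1,0,1,2,2,1,2,2

  [0] y  {0}  => 0  start
  [1] x  {1,2}  => 1  0->1 ok
  [2] y  {0}  => 0  1->0 ok
  [3] y  {0}  => 0  0->0 ok
  [4] x  {1,2}  => 1  0->1 ok
  [5] x  {1,2}  => 2  1->2 ok
  [6] x  {1,2}  => 1  2->1 ok
  [7] x  {1,2}  => 2  1->2 ok
  [8] x  {1,2}  => 2  2->2 ok
  [9] x  {1,2}  => 1  2->1 ok
  [10] y  {0}  => 0  1->0 ok
  [11] y  {0}  => 0  0->0 ok
  [12] x  {1,2}  => 1  0->1 ok
  [13] y  {0}  => 0  1->0 ok
  [14] x  {1,2}  => 1  0->1 ok
  [15] x  {1,2}  => 2  1->2 ok
  [16] x  {1,2}  => 2  2->2 ok
  [17] x  {1,2}  => 1  2->1 ok
  [18] x  {1,2}  => 2  1->2 ok
  [19] x  {1,2}  => 2  2->2 ok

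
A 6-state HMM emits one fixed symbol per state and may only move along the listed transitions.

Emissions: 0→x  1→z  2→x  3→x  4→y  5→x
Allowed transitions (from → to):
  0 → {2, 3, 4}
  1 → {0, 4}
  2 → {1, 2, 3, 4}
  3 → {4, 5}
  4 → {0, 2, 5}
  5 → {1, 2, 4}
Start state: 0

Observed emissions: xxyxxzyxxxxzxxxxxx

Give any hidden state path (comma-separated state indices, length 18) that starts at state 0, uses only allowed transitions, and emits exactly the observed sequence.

  pos 0: x in {0,2,3,5}, choose 0; start
  pos 1: x in {0,2,3,5}, choose 2; 0->2 ok
  pos 2: y in {4}, choose 4; 2->4 ok
  pos 3: x in {0,2,3,5}, choose 5; 4->5 ok
  pos 4: x in {0,2,3,5}, choose 2; 5->2 ok
  pos 5: z in {1}, choose 1; 2->1 ok
  pos 6: y in {4}, choose 4; 1->4 ok
  pos 7: x in {0,2,3,5}, choose 2; 4->2 ok
  pos 8: x in {0,2,3,5}, choose 2; 2->2 ok
  pos 9: x in {0,2,3,5}, choose 2; 2->2 ok
  pos 10: x in {0,2,3,5}, choose 2; 2->2 ok
  pos 11: z in {1}, choose 1; 2->1 ok
  pos 12: x in {0,2,3,5}, choose 0; 1->0 ok
  pos 13: x in {0,2,3,5}, choose 3; 0->3 ok
  pos 14: x in {0,2,3,5}, choose 5; 3->5 ok
  pos 15: x in {0,2,3,5}, choose 2; 5->2 ok
  pos 16: x in {0,2,3,5}, choose 3; 2->3 ok
  pos 17: x in {0,2,3,5}, choose 5; 3->5 ok

0,2,4,5,2,1,4,2,2,2,2,1,0,3,5,2,3,5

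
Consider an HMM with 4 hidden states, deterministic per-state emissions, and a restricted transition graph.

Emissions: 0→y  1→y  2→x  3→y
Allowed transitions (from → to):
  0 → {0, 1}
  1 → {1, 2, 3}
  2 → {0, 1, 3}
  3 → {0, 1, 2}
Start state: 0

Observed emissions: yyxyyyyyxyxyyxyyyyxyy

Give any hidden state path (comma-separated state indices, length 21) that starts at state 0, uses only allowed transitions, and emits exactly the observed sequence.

  pos 0: y in {0,1,3}, choose 0; start
  pos 1: y in {0,1,3}, choose 1; 0->1 ok
  pos 2: x in {2}, choose 2; 1->2 ok
  pos 3: y in {0,1,3}, choose 0; 2->0 ok
  pos 4: y in {0,1,3}, choose 1; 0->1 ok
  pos 5: y in {0,1,3}, choose 3; 1->3 ok
  pos 6: y in {0,1,3}, choose 0; 3->0 ok
  pos 7: y in {0,1,3}, choose 1; 0->1 ok
  pos 8: x in {2}, choose 2; 1->2 ok
  pos 9: y in {0,1,3}, choose 1; 2->1 ok
  pos 10: x in {2}, choose 2; 1->2 ok
  pos 11: y in {0,1,3}, choose 3; 2->3 ok
  pos 12: y in {0,1,3}, choose 1; 3->1 ok
  pos 13: x in {2}, choose 2; 1->2 ok
  pos 14: y in {0,1,3}, choose 1; 2->1 ok
  pos 15: y in {0,1,3}, choose 3; 1->3 ok
  pos 16: y in {0,1,3}, choose 1; 3->1 ok
  pos 17: y in {0,1,3}, choose 3; 1->3 ok
  pos 18: x in {2}, choose 2; 3->2 ok
  pos 19: y in {0,1,3}, choose 1; 2->1 ok
  pos 20: y in {0,1,3}, choose 3; 1->3 ok

0,1,2,0,1,3,0,1,2,1,2,3,1,2,1,3,1,3,2,1,3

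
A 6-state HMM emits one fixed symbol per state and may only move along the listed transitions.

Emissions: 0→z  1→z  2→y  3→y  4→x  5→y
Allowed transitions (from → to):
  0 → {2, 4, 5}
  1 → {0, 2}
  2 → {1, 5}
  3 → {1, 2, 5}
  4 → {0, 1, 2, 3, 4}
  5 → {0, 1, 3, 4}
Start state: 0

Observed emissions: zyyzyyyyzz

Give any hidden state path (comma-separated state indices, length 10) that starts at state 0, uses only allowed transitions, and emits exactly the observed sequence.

0,2,5,1,2,5,3,2,1,0

  pos 0: z in {0,1}, choose 0; start
  pos 1: y in {2,3,5}, choose 2; 0->2 ok
  pos 2: y in {2,3,5}, choose 5; 2->5 ok
  pos 3: z in {0,1}, choose 1; 5->1 ok
  pos 4: y in {2,3,5}, choose 2; 1->2 ok
  pos 5: y in {2,3,5}, choose 5; 2->5 ok
  pos 6: y in {2,3,5}, choose 3; 5->3 ok
  pos 7: y in {2,3,5}, choose 2; 3->2 ok
  pos 8: z in {0,1}, choose 1; 2->1 ok
  pos 9: z in {0,1}, choose 0; 1->0 ok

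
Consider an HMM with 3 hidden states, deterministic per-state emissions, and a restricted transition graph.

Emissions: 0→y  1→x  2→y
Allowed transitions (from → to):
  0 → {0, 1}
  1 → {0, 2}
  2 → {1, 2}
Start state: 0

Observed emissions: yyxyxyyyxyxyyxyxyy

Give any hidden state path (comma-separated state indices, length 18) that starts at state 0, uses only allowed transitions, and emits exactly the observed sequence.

  0: obs=y cand={0,2} pick 0 [start]
  1: obs=y cand={0,2} pick 0 [0->0 ok]
  2: obs=x cand={1} pick 1 [0->1 ok]
  3: obs=y cand={0,2} pick 0 [1->0 ok]
  4: obs=x cand={1} pick 1 [0->1 ok]
  5: obs=y cand={0,2} pick 0 [1->0 ok]
  6: obs=y cand={0,2} pick 0 [0->0 ok]
  7: obs=y cand={0,2} pick 0 [0->0 ok]
  8: obs=x cand={1} pick 1 [0->1 ok]
  9: obs=y cand={0,2} pick 2 [1->2 ok]
  10: obs=x cand={1} pick 1 [2->1 ok]
  11: obs=y cand={0,2} pick 2 [1->2 ok]
  12: obs=y cand={0,2} pick 2 [2->2 ok]
  13: obs=x cand={1} pick 1 [2->1 ok]
  14: obs=y cand={0,2} pick 0 [1->0 ok]
  15: obs=x cand={1} pick 1 [0->1 ok]
  16: obs=y cand={0,2} pick 0 [1->0 ok]
  17: obs=y cand={0,2} pick 0 [0->0 ok]

0,0,1,0,1,0,0,0,1,2,1,2,2,1,0,1,0,0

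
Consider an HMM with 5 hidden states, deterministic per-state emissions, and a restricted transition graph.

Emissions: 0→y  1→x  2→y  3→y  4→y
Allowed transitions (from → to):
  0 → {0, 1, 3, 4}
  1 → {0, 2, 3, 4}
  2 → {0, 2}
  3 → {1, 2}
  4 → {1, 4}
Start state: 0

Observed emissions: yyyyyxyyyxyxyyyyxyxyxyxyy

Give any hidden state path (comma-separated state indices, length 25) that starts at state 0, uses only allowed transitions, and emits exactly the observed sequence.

0,0,0,0,4,1,0,4,4,1,0,1,2,0,4,4,1,4,1,4,1,3,1,4,4

  pos 0: y in {0,2,3,4}, choose 0; start
  pos 1: y in {0,2,3,4}, choose 0; 0->0 ok
  pos 2: y in {0,2,3,4}, choose 0; 0->0 ok
  pos 3: y in {0,2,3,4}, choose 0; 0->0 ok
  pos 4: y in {0,2,3,4}, choose 4; 0->4 ok
  pos 5: x in {1}, choose 1; 4->1 ok
  pos 6: y in {0,2,3,4}, choose 0; 1->0 ok
  pos 7: y in {0,2,3,4}, choose 4; 0->4 ok
  pos 8: y in {0,2,3,4}, choose 4; 4->4 ok
  pos 9: x in {1}, choose 1; 4->1 ok
  pos 10: y in {0,2,3,4}, choose 0; 1->0 ok
  pos 11: x in {1}, choose 1; 0->1 ok
  pos 12: y in {0,2,3,4}, choose 2; 1->2 ok
  pos 13: y in {0,2,3,4}, choose 0; 2->0 ok
  pos 14: y in {0,2,3,4}, choose 4; 0->4 ok
  pos 15: y in {0,2,3,4}, choose 4; 4->4 ok
  pos 16: x in {1}, choose 1; 4->1 ok
  pos 17: y in {0,2,3,4}, choose 4; 1->4 ok
  pos 18: x in {1}, choose 1; 4->1 ok
  pos 19: y in {0,2,3,4}, choose 4; 1->4 ok
  pos 20: x in {1}, choose 1; 4->1 ok
  pos 21: y in {0,2,3,4}, choose 3; 1->3 ok
  pos 22: x in {1}, choose 1; 3->1 ok
  pos 23: y in {0,2,3,4}, choose 4; 1->4 ok
  pos 24: y in {0,2,3,4}, choose 4; 4->4 ok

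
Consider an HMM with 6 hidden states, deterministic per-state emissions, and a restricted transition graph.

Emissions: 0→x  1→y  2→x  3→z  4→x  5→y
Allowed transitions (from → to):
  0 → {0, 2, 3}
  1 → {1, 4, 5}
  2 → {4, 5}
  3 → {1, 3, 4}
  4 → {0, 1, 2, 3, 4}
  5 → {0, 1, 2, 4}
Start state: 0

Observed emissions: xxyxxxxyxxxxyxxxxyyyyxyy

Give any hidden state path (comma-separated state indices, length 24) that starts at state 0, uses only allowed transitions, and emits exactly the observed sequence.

0,2,5,0,2,4,2,5,4,0,0,2,5,4,2,4,4,1,5,1,1,4,1,5

  0: obs=x cand={0,2,4} pick 0 [start]
  1: obs=x cand={0,2,4} pick 2 [0->2 ok]
  2: obs=y cand={1,5} pick 5 [2->5 ok]
  3: obs=x cand={0,2,4} pick 0 [5->0 ok]
  4: obs=x cand={0,2,4} pick 2 [0->2 ok]
  5: obs=x cand={0,2,4} pick 4 [2->4 ok]
  6: obs=x cand={0,2,4} pick 2 [4->2 ok]
  7: obs=y cand={1,5} pick 5 [2->5 ok]
  8: obs=x cand={0,2,4} pick 4 [5->4 ok]
  9: obs=x cand={0,2,4} pick 0 [4->0 ok]
  10: obs=x cand={0,2,4} pick 0 [0->0 ok]
  11: obs=x cand={0,2,4} pick 2 [0->2 ok]
  12: obs=y cand={1,5} pick 5 [2->5 ok]
  13: obs=x cand={0,2,4} pick 4 [5->4 ok]
  14: obs=x cand={0,2,4} pick 2 [4->2 ok]
  15: obs=x cand={0,2,4} pick 4 [2->4 ok]
  16: obs=x cand={0,2,4} pick 4 [4->4 ok]
  17: obs=y cand={1,5} pick 1 [4->1 ok]
  18: obs=y cand={1,5} pick 5 [1->5 ok]
  19: obs=y cand={1,5} pick 1 [5->1 ok]
  20: obs=y cand={1,5} pick 1 [1->1 ok]
  21: obs=x cand={0,2,4} pick 4 [1->4 ok]
  22: obs=y cand={1,5} pick 1 [4->1 ok]
  23: obs=y cand={1,5} pick 5 [1->5 ok]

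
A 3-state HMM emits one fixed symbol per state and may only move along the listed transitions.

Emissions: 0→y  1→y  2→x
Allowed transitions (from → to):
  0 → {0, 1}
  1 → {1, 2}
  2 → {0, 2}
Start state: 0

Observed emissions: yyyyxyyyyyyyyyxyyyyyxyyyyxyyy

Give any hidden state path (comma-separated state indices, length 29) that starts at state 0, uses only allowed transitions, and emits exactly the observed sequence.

  0: obs=y cand={0,1} pick 0 [start]
  1: obs=y cand={0,1} pick 0 [0->0 ok]
  2: obs=y cand={0,1} pick 1 [0->1 ok]
  3: obs=y cand={0,1} pick 1 [1->1 ok]
  4: obs=x cand={2} pick 2 [1->2 ok]
  5: obs=y cand={0,1} pick 0 [2->0 ok]
  6: obs=y cand={0,1} pick 0 [0->0 ok]
  7: obs=y cand={0,1} pick 0 [0->0 ok]
  8: obs=y cand={0,1} pick 1 [0->1 ok]
  9: obs=y cand={0,1} pick 1 [1->1 ok]
  10: obs=y cand={0,1} pick 1 [1->1 ok]
  11: obs=y cand={0,1} pick 1 [1->1 ok]
  12: obs=y cand={0,1} pick 1 [1->1 ok]
  13: obs=y cand={0,1} pick 1 [1->1 ok]
  14: obs=x cand={2} pick 2 [1->2 ok]
  15: obs=y cand={0,1} pick 0 [2->0 ok]
  16: obs=y cand={0,1} pick 0 [0->0 ok]
  17: obs=y cand={0,1} pick 1 [0->1 ok]
  18: obs=y cand={0,1} pick 1 [1->1 ok]
  19: obs=y cand={0,1} pick 1 [1->1 ok]
  20: obs=x cand={2} pick 2 [1->2 ok]
  21: obs=y cand={0,1} pick 0 [2->0 ok]
  22: obs=y cand={0,1} pick 0 [0->0 ok]
  23: obs=y cand={0,1} pick 0 [0->0 ok]
  24: obs=y cand={0,1} pick 1 [0->1 ok]
  25: obs=x cand={2} pick 2 [1->2 ok]
  26: obs=y cand={0,1} pick 0 [2->0 ok]
  27: obs=y cand={0,1} pick 1 [0->1 ok]
  28: obs=y cand={0,1} pick 1 [1->1 ok]

0,0,1,1,2,0,0,0,1,1,1,1,1,1,2,0,0,1,1,1,2,0,0,0,1,2,0,1,1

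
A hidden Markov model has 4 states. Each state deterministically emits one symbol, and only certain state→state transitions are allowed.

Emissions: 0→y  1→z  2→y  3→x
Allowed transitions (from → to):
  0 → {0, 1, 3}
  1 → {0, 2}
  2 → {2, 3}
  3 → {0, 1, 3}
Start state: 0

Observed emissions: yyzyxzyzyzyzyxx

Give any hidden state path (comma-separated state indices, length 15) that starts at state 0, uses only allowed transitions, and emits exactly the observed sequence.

0,0,1,0,3,1,0,1,0,1,0,1,0,3,3

  0: obs=y cand={0,2} pick 0 [start]
  1: obs=y cand={0,2} pick 0 [0->0 ok]
  2: obs=z cand={1} pick 1 [0->1 ok]
  3: obs=y cand={0,2} pick 0 [1->0 ok]
  4: obs=x cand={3} pick 3 [0->3 ok]
  5: obs=z cand={1} pick 1 [3->1 ok]
  6: obs=y cand={0,2} pick 0 [1->0 ok]
  7: obs=z cand={1} pick 1 [0->1 ok]
  8: obs=y cand={0,2} pick 0 [1->0 ok]
  9: obs=z cand={1} pick 1 [0->1 ok]
  10: obs=y cand={0,2} pick 0 [1->0 ok]
  11: obs=z cand={1} pick 1 [0->1 ok]
  12: obs=y cand={0,2} pick 0 [1->0 ok]
  13: obs=x cand={3} pick 3 [0->3 ok]
  14: obs=x cand={3} pick 3 [3->3 ok]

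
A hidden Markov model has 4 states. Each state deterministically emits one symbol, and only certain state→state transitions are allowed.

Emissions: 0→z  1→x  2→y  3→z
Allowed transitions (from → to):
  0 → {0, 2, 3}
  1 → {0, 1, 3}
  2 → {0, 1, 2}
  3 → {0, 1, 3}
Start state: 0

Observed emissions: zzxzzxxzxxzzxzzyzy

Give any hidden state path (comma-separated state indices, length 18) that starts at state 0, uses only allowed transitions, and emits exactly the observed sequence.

  [0] z  {0,3}  => 0  start
  [1] z  {0,3}  => 3  0->3 ok
  [2] x  {1}  => 1  3->1 ok
  [3] z  {0,3}  => 3  1->3 ok
  [4] z  {0,3}  => 3  3->3 ok
  [5] x  {1}  => 1  3->1 ok
  [6] x  {1}  => 1  1->1 ok
  [7] z  {0,3}  => 3  1->3 ok
  [8] x  {1}  => 1  3->1 ok
  [9] x  {1}  => 1  1->1 ok
  [10] z  {0,3}  => 0  1->0 ok
  [11] z  {0,3}  => 3  0->3 ok
  [12] x  {1}  => 1  3->1 ok
  [13] z  {0,3}  => 3  1->3 ok
  [14] z  {0,3}  => 0  3->0 ok
  [15] y  {2}  => 2  0->2 ok
  [16] z  {0,3}  => 0  2->0 ok
  [17] y  {2}  => 2  0->2 ok

0,3,1,3,3,1,1,3,1,1,0,3,1,3,0,2,0,2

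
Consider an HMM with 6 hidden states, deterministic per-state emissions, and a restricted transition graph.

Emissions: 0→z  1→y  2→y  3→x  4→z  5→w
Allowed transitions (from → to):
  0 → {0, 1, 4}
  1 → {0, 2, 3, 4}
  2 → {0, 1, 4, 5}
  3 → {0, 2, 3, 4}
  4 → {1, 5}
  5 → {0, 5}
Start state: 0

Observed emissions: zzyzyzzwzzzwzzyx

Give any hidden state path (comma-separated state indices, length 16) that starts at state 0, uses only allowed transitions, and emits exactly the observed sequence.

  [0] z  {0,4}  => 0  start
  [1] z  {0,4}  => 0  0->0 ok
  [2] y  {1,2}  => 1  0->1 ok
  [3] z  {0,4}  => 0  1->0 ok
  [4] y  {1,2}  => 1  0->1 ok
  [5] z  {0,4}  => 0  1->0 ok
  [6] z  {0,4}  => 4  0->4 ok
  [7] w  {5}  => 5  4->5 ok
  [8] z  {0,4}  => 0  5->0 ok
  [9] z  {0,4}  => 0  0->0 ok
  [10] z  {0,4}  => 4  0->4 ok
  [11] w  {5}  => 5  4->5 ok
  [12] z  {0,4}  => 0  5->0 ok
  [13] z  {0,4}  => 4  0->4 ok
  [14] y  {1,2}  => 1  4->1 ok
  [15] x  {3}  => 3  1->3 ok

0,0,1,0,1,0,4,5,0,0,4,5,0,4,1,3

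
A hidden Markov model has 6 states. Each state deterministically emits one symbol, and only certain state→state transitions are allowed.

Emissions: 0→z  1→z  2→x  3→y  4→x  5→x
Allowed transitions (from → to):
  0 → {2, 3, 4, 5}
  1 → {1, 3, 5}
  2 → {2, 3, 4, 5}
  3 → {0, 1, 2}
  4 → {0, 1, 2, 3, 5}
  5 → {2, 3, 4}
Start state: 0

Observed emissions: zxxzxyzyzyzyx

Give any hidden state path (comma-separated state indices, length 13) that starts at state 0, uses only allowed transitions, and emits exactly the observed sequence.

  [0] z  {0,1}  => 0  start
  [1] x  {2,4,5}  => 5  0->5 ok
  [2] x  {2,4,5}  => 4  5->4 ok
  [3] z  {0,1}  => 0  4->0 ok
  [4] x  {2,4,5}  => 2  0->2 ok
  [5] y  {3}  => 3  2->3 ok
  [6] z  {0,1}  => 1  3->1 ok
  [7] y  {3}  => 3  1->3 ok
  [8] z  {0,1}  => 0  3->0 ok
  [9] y  {3}  => 3  0->3 ok
  [10] z  {0,1}  => 0  3->0 ok
  [11] y  {3}  => 3  0->3 ok
  [12] x  {2,4,5}  => 2  3->2 ok

0,5,4,0,2,3,1,3,0,3,0,3,2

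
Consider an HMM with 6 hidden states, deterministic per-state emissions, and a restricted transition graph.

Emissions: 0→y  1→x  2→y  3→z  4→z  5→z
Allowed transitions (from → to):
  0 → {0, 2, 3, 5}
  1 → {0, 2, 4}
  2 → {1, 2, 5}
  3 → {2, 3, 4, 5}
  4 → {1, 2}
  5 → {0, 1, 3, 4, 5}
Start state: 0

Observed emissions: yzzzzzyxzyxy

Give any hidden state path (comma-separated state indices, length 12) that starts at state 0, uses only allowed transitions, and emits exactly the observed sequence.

  [0] y  {0,2}  => 0  start
  [1] z  {3,4,5}  => 5  0->5 ok
  [2] z  {3,4,5}  => 5  5->5 ok
  [3] z  {3,4,5}  => 3  5->3 ok
  [4] z  {3,4,5}  => 3  3->3 ok
  [5] z  {3,4,5}  => 4  3->4 ok
  [6] y  {0,2}  => 2  4->2 ok
  [7] x  {1}  => 1  2->1 ok
  [8] z  {3,4,5}  => 4  1->4 ok
  [9] y  {0,2}  => 2  4->2 ok
  [10] x  {1}  => 1  2->1 ok
  [11] y  {0,2}  => 2  1->2 ok

0,5,5,3,3,4,2,1,4,2,1,2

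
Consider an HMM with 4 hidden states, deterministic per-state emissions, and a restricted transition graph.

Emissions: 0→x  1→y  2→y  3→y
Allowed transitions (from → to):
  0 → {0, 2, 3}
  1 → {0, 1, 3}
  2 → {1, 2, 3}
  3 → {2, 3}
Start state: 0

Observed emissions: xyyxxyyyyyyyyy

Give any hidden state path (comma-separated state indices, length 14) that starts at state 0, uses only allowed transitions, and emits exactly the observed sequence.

  [0] x  {0}  => 0  start
  [1] y  {1,2,3}  => 2  0->2 ok
  [2] y  {1,2,3}  => 1  2->1 ok
  [3] x  {0}  => 0  1->0 ok
  [4] x  {0}  => 0  0->0 ok
  [5] y  {1,2,3}  => 3  0->3 ok
  [6] y  {1,2,3}  => 2  3->2 ok
  [7] y  {1,2,3}  => 1  2->1 ok
  [8] y  {1,2,3}  => 3  1->3 ok
  [9] y  {1,2,3}  => 2  3->2 ok
  [10] y  {1,2,3}  => 1  2->1 ok
  [11] y  {1,2,3}  => 1  1->1 ok
  [12] y  {1,2,3}  => 3  1->3 ok
  [13] y  {1,2,3}  => 2  3->2 ok

0,2,1,0,0,3,2,1,3,2,1,1,3,2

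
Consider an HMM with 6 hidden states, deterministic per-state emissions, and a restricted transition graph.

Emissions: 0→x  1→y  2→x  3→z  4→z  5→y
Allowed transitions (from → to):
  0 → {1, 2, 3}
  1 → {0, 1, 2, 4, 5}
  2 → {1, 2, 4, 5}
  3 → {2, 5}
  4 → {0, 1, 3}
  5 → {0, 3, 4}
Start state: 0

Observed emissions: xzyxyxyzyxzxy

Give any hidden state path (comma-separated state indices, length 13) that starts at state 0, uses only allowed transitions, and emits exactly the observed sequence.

0,3,5,0,1,2,5,3,5,0,3,2,1

  [0] x  {0,2}  => 0  start
  [1] z  {3,4}  => 3  0->3 ok
  [2] y  {1,5}  => 5  3->5 ok
  [3] x  {0,2}  => 0  5->0 ok
  [4] y  {1,5}  => 1  0->1 ok
  [5] x  {0,2}  => 2  1->2 ok
  [6] y  {1,5}  => 5  2->5 ok
  [7] z  {3,4}  => 3  5->3 ok
  [8] y  {1,5}  => 5  3->5 ok
  [9] x  {0,2}  => 0  5->0 ok
  [10] z  {3,4}  => 3  0->3 ok
  [11] x  {0,2}  => 2  3->2 ok
  [12] y  {1,5}  => 1  2->1 ok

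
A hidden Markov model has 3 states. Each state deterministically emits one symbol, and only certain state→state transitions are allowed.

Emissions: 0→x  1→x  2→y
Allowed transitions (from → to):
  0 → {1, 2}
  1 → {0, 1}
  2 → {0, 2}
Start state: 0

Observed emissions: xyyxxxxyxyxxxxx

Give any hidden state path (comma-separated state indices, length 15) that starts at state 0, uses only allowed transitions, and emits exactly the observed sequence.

0,2,2,0,1,1,0,2,0,2,0,1,1,1,1

  0: obs=x cand={0,1} pick 0 [start]
  1: obs=y cand={2} pick 2 [0->2 ok]
  2: obs=y cand={2} pick 2 [2->2 ok]
  3: obs=x cand={0,1} pick 0 [2->0 ok]
  4: obs=x cand={0,1} pick 1 [0->1 ok]
  5: obs=x cand={0,1} pick 1 [1->1 ok]
  6: obs=x cand={0,1} pick 0 [1->0 ok]
  7: obs=y cand={2} pick 2 [0->2 ok]
  8: obs=x cand={0,1} pick 0 [2->0 ok]
  9: obs=y cand={2} pick 2 [0->2 ok]
  10: obs=x cand={0,1} pick 0 [2->0 ok]
  11: obs=x cand={0,1} pick 1 [0->1 ok]
  12: obs=x cand={0,1} pick 1 [1->1 ok]
  13: obs=x cand={0,1} pick 1 [1->1 ok]
  14: obs=x cand={0,1} pick 1 [1->1 ok]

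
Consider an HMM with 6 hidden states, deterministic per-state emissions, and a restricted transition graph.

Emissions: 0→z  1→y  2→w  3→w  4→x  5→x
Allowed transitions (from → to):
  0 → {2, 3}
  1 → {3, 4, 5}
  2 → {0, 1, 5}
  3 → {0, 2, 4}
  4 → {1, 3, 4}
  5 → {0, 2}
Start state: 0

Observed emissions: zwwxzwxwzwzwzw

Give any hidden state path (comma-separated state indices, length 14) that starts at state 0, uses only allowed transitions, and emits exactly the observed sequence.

0,3,2,5,0,2,5,2,0,3,0,2,0,3

  0: obs=z cand={0} pick 0 [start]
  1: obs=w cand={2,3} pick 3 [0->3 ok]
  2: obs=w cand={2,3} pick 2 [3->2 ok]
  3: obs=x cand={4,5} pick 5 [2->5 ok]
  4: obs=z cand={0} pick 0 [5->0 ok]
  5: obs=w cand={2,3} pick 2 [0->2 ok]
  6: obs=x cand={4,5} pick 5 [2->5 ok]
  7: obs=w cand={2,3} pick 2 [5->2 ok]
  8: obs=z cand={0} pick 0 [2->0 ok]
  9: obs=w cand={2,3} pick 3 [0->3 ok]
  10: obs=z cand={0} pick 0 [3->0 ok]
  11: obs=w cand={2,3} pick 2 [0->2 ok]
  12: obs=z cand={0} pick 0 [2->0 ok]
  13: obs=w cand={2,3} pick 3 [0->3 ok]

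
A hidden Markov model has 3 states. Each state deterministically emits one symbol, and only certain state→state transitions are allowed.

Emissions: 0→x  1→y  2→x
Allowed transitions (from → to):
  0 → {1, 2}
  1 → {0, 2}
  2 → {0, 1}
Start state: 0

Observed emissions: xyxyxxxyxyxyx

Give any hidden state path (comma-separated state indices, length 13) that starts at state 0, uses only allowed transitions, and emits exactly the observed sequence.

0,1,2,1,0,2,0,1,2,1,2,1,0

  t0 'x' -> {0,2}, take 0 (start)
  t1 'y' -> {1}, take 1 (0->1 ok)
  t2 'x' -> {0,2}, take 2 (1->2 ok)
  t3 'y' -> {1}, take 1 (2->1 ok)
  t4 'x' -> {0,2}, take 0 (1->0 ok)
  t5 'x' -> {0,2}, take 2 (0->2 ok)
  t6 'x' -> {0,2}, take 0 (2->0 ok)
  t7 'y' -> {1}, take 1 (0->1 ok)
  t8 'x' -> {0,2}, take 2 (1->2 ok)
  t9 'y' -> {1}, take 1 (2->1 ok)
  t10 'x' -> {0,2}, take 2 (1->2 ok)
  t11 'y' -> {1}, take 1 (2->1 ok)
  t12 'x' -> {0,2}, take 0 (1->0 ok)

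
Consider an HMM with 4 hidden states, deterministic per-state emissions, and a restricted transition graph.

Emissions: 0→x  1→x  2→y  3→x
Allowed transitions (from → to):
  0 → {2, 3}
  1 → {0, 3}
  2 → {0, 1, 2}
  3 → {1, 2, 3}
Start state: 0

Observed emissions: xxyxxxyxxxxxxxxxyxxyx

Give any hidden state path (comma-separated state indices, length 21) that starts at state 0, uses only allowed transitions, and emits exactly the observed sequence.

  0: obs=x cand={0,1,3} pick 0 [start]
  1: obs=x cand={0,1,3} pick 3 [0->3 ok]
  2: obs=y cand={2} pick 2 [3->2 ok]
  3: obs=x cand={0,1,3} pick 0 [2->0 ok]
  4: obs=x cand={0,1,3} pick 3 [0->3 ok]
  5: obs=x cand={0,1,3} pick 3 [3->3 ok]
  6: obs=y cand={2} pick 2 [3->2 ok]
  7: obs=x cand={0,1,3} pick 1 [2->1 ok]
  8: obs=x cand={0,1,3} pick 0 [1->0 ok]
  9: obs=x cand={0,1,3} pick 3 [0->3 ok]
  10: obs=x cand={0,1,3} pick 3 [3->3 ok]
  11: obs=x cand={0,1,3} pick 3 [3->3 ok]
  12: obs=x cand={0,1,3} pick 1 [3->1 ok]
  13: obs=x cand={0,1,3} pick 3 [1->3 ok]
  14: obs=x cand={0,1,3} pick 1 [3->1 ok]
  15: obs=x cand={0,1,3} pick 0 [1->0 ok]
  16: obs=y cand={2} pick 2 [0->2 ok]
  17: obs=x cand={0,1,3} pick 0 [2->0 ok]
  18: obs=x cand={0,1,3} pick 3 [0->3 ok]
  19: obs=y cand={2} pick 2 [3->2 ok]
  20: obs=x cand={0,1,3} pick 1 [2->1 ok]

0,3,2,0,3,3,2,1,0,3,3,3,1,3,1,0,2,0,3,2,1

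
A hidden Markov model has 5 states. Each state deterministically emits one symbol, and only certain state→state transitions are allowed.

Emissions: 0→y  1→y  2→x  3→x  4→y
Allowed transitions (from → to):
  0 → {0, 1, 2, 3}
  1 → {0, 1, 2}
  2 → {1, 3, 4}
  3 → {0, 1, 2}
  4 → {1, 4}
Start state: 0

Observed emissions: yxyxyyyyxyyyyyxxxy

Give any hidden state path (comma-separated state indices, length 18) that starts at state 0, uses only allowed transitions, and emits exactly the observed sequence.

0,2,1,2,1,0,0,1,2,4,4,4,4,1,2,3,2,1

  0: obs=y cand={0,1,4} pick 0 [start]
  1: obs=x cand={2,3} pick 2 [0->2 ok]
  2: obs=y cand={0,1,4} pick 1 [2->1 ok]
  3: obs=x cand={2,3} pick 2 [1->2 ok]
  4: obs=y cand={0,1,4} pick 1 [2->1 ok]
  5: obs=y cand={0,1,4} pick 0 [1->0 ok]
  6: obs=y cand={0,1,4} pick 0 [0->0 ok]
  7: obs=y cand={0,1,4} pick 1 [0->1 ok]
  8: obs=x cand={2,3} pick 2 [1->2 ok]
  9: obs=y cand={0,1,4} pick 4 [2->4 ok]
  10: obs=y cand={0,1,4} pick 4 [4->4 ok]
  11: obs=y cand={0,1,4} pick 4 [4->4 ok]
  12: obs=y cand={0,1,4} pick 4 [4->4 ok]
  13: obs=y cand={0,1,4} pick 1 [4->1 ok]
  14: obs=x cand={2,3} pick 2 [1->2 ok]
  15: obs=x cand={2,3} pick 3 [2->3 ok]
  16: obs=x cand={2,3} pick 2 [3->2 ok]
  17: obs=y cand={0,1,4} pick 1 [2->1 ok]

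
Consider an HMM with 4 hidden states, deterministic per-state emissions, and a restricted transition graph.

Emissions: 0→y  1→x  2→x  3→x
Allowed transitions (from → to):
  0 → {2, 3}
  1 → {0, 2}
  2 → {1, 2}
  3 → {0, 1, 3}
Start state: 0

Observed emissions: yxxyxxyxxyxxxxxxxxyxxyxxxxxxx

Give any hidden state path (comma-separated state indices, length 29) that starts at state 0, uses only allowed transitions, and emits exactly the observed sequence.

  pos 0: y in {0}, choose 0; start
  pos 1: x in {1,2,3}, choose 3; 0->3 ok
  pos 2: x in {1,2,3}, choose 1; 3->1 ok
  pos 3: y in {0}, choose 0; 1->0 ok
  pos 4: x in {1,2,3}, choose 3; 0->3 ok
  pos 5: x in {1,2,3}, choose 1; 3->1 ok
  pos 6: y in {0}, choose 0; 1->0 ok
  pos 7: x in {1,2,3}, choose 2; 0->2 ok
  pos 8: x in {1,2,3}, choose 1; 2->1 ok
  pos 9: y in {0}, choose 0; 1->0 ok
  pos 10: x in {1,2,3}, choose 2; 0->2 ok
  pos 11: x in {1,2,3}, choose 2; 2->2 ok
  pos 12: x in {1,2,3}, choose 2; 2->2 ok
  pos 13: x in {1,2,3}, choose 2; 2->2 ok
  pos 14: x in {1,2,3}, choose 1; 2->1 ok
  pos 15: x in {1,2,3}, choose 2; 1->2 ok
  pos 16: x in {1,2,3}, choose 2; 2->2 ok
  pos 17: x in {1,2,3}, choose 1; 2->1 ok
  pos 18: y in {0}, choose 0; 1->0 ok
  pos 19: x in {1,2,3}, choose 3; 0->3 ok
  pos 20: x in {1,2,3}, choose 1; 3->1 ok
  pos 21: y in {0}, choose 0; 1->0 ok
  pos 22: x in {1,2,3}, choose 2; 0->2 ok
  pos 23: x in {1,2,3}, choose 2; 2->2 ok
  pos 24: x in {1,2,3}, choose 1; 2->1 ok
  pos 25: x in {1,2,3}, choose 2; 1->2 ok
  pos 26: x in {1,2,3}, choose 1; 2->1 ok
  pos 27: x in {1,2,3}, choose 2; 1->2 ok
  pos 28: x in {1,2,3}, choose 2; 2->2 ok

0,3,1,0,3,1,0,2,1,0,2,2,2,2,1,2,2,1,0,3,1,0,2,2,1,2,1,2,2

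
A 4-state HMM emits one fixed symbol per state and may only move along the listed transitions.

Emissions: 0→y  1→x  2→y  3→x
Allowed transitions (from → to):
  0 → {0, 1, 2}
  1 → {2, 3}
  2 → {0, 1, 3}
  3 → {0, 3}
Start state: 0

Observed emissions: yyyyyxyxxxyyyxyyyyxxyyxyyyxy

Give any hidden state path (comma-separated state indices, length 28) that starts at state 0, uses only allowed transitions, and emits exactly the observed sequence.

  [0] y  {0,2}  => 0  start
  [1] y  {0,2}  => 2  0->2 ok
  [2] y  {0,2}  => 0  2->0 ok
  [3] y  {0,2}  => 0  0->0 ok
  [4] y  {0,2}  => 2  0->2 ok
  [5] x  {1,3}  => 1  2->1 ok
  [6] y  {0,2}  => 2  1->2 ok
  [7] x  {1,3}  => 1  2->1 ok
  [8] x  {1,3}  => 3  1->3 ok
  [9] x  {1,3}  => 3  3->3 ok
  [10] y  {0,2}  => 0  3->0 ok
  [11] y  {0,2}  => 0  0->0 ok
  [12] y  {0,2}  => 2  0->2 ok
  [13] x  {1,3}  => 3  2->3 ok
  [14] y  {0,2}  => 0  3->0 ok
  [15] y  {0,2}  => 2  0->2 ok
  [16] y  {0,2}  => 0  2->0 ok
  [17] y  {0,2}  => 2  0->2 ok
  [18] x  {1,3}  => 3  2->3 ok
  [19] x  {1,3}  => 3  3->3 ok
  [20] y  {0,2}  => 0  3->0 ok
  [21] y  {0,2}  => 0  0->0 ok
  [22] x  {1,3}  => 1  0->1 ok
  [23] y  {0,2}  => 2  1->2 ok
  [24] y  {0,2}  => 0  2->0 ok
  [25] y  {0,2}  => 2  0->2 ok
  [26] x  {1,3}  => 1  2->1 ok
  [27] y  {0,2}  => 2  1->2 ok

0,2,0,0,2,1,2,1,3,3,0,0,2,3,0,2,0,2,3,3,0,0,1,2,0,2,1,2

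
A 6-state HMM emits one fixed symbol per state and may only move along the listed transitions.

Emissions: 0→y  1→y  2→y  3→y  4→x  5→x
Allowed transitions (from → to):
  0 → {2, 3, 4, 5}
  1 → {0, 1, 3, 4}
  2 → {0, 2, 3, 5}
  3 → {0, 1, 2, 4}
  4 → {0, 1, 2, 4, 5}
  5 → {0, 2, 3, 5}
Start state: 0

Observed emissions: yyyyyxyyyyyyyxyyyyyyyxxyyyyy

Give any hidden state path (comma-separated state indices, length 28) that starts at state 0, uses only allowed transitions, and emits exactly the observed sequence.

  [0] y  {0,1,2,3}  => 0  start
  [1] y  {0,1,2,3}  => 2  0->2 ok
  [2] y  {0,1,2,3}  => 2  2->2 ok
  [3] y  {0,1,2,3}  => 3  2->3 ok
  [4] y  {0,1,2,3}  => 0  3->0 ok
  [5] x  {4,5}  => 4  0->4 ok
  [6] y  {0,1,2,3}  => 0  4->0 ok
  [7] y  {0,1,2,3}  => 2  0->2 ok
  [8] y  {0,1,2,3}  => 2  2->2 ok
  [9] y  {0,1,2,3}  => 2  2->2 ok
  [10] y  {0,1,2,3}  => 3  2->3 ok
  [11] y  {0,1,2,3}  => 0  3->0 ok
  [12] y  {0,1,2,3}  => 2  0->2 ok
  [13] x  {4,5}  => 5  2->5 ok
  [14] y  {0,1,2,3}  => 3  5->3 ok
  [15] y  {0,1,2,3}  => 1  3->1 ok
  [16] y  {0,1,2,3}  => 3  1->3 ok
  [17] y  {0,1,2,3}  => 0  3->0 ok
  [18] y  {0,1,2,3}  => 2  0->2 ok
  [19] y  {0,1,2,3}  => 2  2->2 ok
  [20] y  {0,1,2,3}  => 3  2->3 ok
  [21] x  {4,5}  => 4  3->4 ok
  [22] x  {4,5}  => 5  4->5 ok
  [23] y  {0,1,2,3}  => 0  5->0 ok
  [24] y  {0,1,2,3}  => 2  0->2 ok
  [25] y  {0,1,2,3}  => 0  2->0 ok
  [26] y  {0,1,2,3}  => 2  0->2 ok
  [27] y  {0,1,2,3}  => 0  2->0 ok

0,2,2,3,0,4,0,2,2,2,3,0,2,5,3,1,3,0,2,2,3,4,5,0,2,0,2,0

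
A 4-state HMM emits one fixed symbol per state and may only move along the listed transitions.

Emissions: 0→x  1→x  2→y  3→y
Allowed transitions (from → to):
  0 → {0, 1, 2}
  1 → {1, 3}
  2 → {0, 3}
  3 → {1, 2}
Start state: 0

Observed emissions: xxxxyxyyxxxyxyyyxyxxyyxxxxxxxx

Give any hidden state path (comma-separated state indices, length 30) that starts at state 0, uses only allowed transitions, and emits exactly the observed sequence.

0,0,1,1,3,1,3,2,0,0,1,3,1,3,2,3,1,3,1,1,3,2,0,0,0,0,0,0,0,0

  0: obs=x cand={0,1} pick 0 [start]
  1: obs=x cand={0,1} pick 0 [0->0 ok]
  2: obs=x cand={0,1} pick 1 [0->1 ok]
  3: obs=x cand={0,1} pick 1 [1->1 ok]
  4: obs=y cand={2,3} pick 3 [1->3 ok]
  5: obs=x cand={0,1} pick 1 [3->1 ok]
  6: obs=y cand={2,3} pick 3 [1->3 ok]
  7: obs=y cand={2,3} pick 2 [3->2 ok]
  8: obs=x cand={0,1} pick 0 [2->0 ok]
  9: obs=x cand={0,1} pick 0 [0->0 ok]
  10: obs=x cand={0,1} pick 1 [0->1 ok]
  11: obs=y cand={2,3} pick 3 [1->3 ok]
  12: obs=x cand={0,1} pick 1 [3->1 ok]
  13: obs=y cand={2,3} pick 3 [1->3 ok]
  14: obs=y cand={2,3} pick 2 [3->2 ok]
  15: obs=y cand={2,3} pick 3 [2->3 ok]
  16: obs=x cand={0,1} pick 1 [3->1 ok]
  17: obs=y cand={2,3} pick 3 [1->3 ok]
  18: obs=x cand={0,1} pick 1 [3->1 ok]
  19: obs=x cand={0,1} pick 1 [1->1 ok]
  20: obs=y cand={2,3} pick 3 [1->3 ok]
  21: obs=y cand={2,3} pick 2 [3->2 ok]
  22: obs=x cand={0,1} pick 0 [2->0 ok]
  23: obs=x cand={0,1} pick 0 [0->0 ok]
  24: obs=x cand={0,1} pick 0 [0->0 ok]
  25: obs=x cand={0,1} pick 0 [0->0 ok]
  26: obs=x cand={0,1} pick 0 [0->0 ok]
  27: obs=x cand={0,1} pick 0 [0->0 ok]
  28: obs=x cand={0,1} pick 0 [0->0 ok]
  29: obs=x cand={0,1} pick 0 [0->0 ok]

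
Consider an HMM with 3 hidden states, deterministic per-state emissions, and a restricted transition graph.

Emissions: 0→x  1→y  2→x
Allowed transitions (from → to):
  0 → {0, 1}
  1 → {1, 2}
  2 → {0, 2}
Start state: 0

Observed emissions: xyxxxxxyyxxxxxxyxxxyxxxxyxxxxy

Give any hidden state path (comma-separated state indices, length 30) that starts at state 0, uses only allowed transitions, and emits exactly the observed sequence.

  pos 0: x in {0,2}, choose 0; start
  pos 1: y in {1}, choose 1; 0->1 ok
  pos 2: x in {0,2}, choose 2; 1->2 ok
  pos 3: x in {0,2}, choose 0; 2->0 ok
  pos 4: x in {0,2}, choose 0; 0->0 ok
  pos 5: x in {0,2}, choose 0; 0->0 ok
  pos 6: x in {0,2}, choose 0; 0->0 ok
  pos 7: y in {1}, choose 1; 0->1 ok
  pos 8: y in {1}, choose 1; 1->1 ok
  pos 9: x in {0,2}, choose 2; 1->2 ok
  pos 10: x in {0,2}, choose 2; 2->2 ok
  pos 11: x in {0,2}, choose 2; 2->2 ok
  pos 12: x in {0,2}, choose 2; 2->2 ok
  pos 13: x in {0,2}, choose 0; 2->0 ok
  pos 14: x in {0,2}, choose 0; 0->0 ok
  pos 15: y in {1}, choose 1; 0->1 ok
  pos 16: x in {0,2}, choose 2; 1->2 ok
  pos 17: x in {0,2}, choose 0; 2->0 ok
  pos 18: x in {0,2}, choose 0; 0->0 ok
  pos 19: y in {1}, choose 1; 0->1 ok
  pos 20: x in {0,2}, choose 2; 1->2 ok
  pos 21: x in {0,2}, choose 0; 2->0 ok
  pos 22: x in {0,2}, choose 0; 0->0 ok
  pos 23: x in {0,2}, choose 0; 0->0 ok
  pos 24: y in {1}, choose 1; 0->1 ok
  pos 25: x in {0,2}, choose 2; 1->2 ok
  pos 26: x in {0,2}, choose 2; 2->2 ok
  pos 27: x in {0,2}, choose 2; 2->2 ok
  pos 28: x in {0,2}, choose 0; 2->0 ok
  pos 29: y in {1}, choose 1; 0->1 ok

0,1,2,0,0,0,0,1,1,2,2,2,2,0,0,1,2,0,0,1,2,0,0,0,1,2,2,2,0,1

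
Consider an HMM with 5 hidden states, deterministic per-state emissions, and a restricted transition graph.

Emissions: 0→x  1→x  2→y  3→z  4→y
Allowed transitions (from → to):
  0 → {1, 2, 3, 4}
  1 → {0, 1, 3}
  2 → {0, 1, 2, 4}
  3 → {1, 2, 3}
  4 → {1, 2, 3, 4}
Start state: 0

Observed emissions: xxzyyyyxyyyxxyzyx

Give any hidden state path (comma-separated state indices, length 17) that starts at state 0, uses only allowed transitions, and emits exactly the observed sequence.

  pos 0: x in {0,1}, choose 0; start
  pos 1: x in {0,1}, choose 1; 0->1 ok
  pos 2: z in {3}, choose 3; 1->3 ok
  pos 3: y in {2,4}, choose 2; 3->2 ok
  pos 4: y in {2,4}, choose 4; 2->4 ok
  pos 5: y in {2,4}, choose 2; 4->2 ok
  pos 6: y in {2,4}, choose 2; 2->2 ok
  pos 7: x in {0,1}, choose 0; 2->0 ok
  pos 8: y in {2,4}, choose 2; 0->2 ok
  pos 9: y in {2,4}, choose 4; 2->4 ok
  pos 10: y in {2,4}, choose 2; 4->2 ok
  pos 11: x in {0,1}, choose 1; 2->1 ok
  pos 12: x in {0,1}, choose 0; 1->0 ok
  pos 13: y in {2,4}, choose 4; 0->4 ok
  pos 14: z in {3}, choose 3; 4->3 ok
  pos 15: y in {2,4}, choose 2; 3->2 ok
  pos 16: x in {0,1}, choose 1; 2->1 ok

0,1,3,2,4,2,2,0,2,4,2,1,0,4,3,2,1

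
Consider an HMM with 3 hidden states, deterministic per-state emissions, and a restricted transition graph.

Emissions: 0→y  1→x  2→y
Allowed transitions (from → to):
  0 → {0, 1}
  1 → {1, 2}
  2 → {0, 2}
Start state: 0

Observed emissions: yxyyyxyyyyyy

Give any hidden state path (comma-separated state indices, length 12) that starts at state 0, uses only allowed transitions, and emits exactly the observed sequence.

  pos 0: y in {0,2}, choose 0; start
  pos 1: x in {1}, choose 1; 0->1 ok
  pos 2: y in {0,2}, choose 2; 1->2 ok
  pos 3: y in {0,2}, choose 0; 2->0 ok
  pos 4: y in {0,2}, choose 0; 0->0 ok
  pos 5: x in {1}, choose 1; 0->1 ok
  pos 6: y in {0,2}, choose 2; 1->2 ok
  pos 7: y in {0,2}, choose 2; 2->2 ok
  pos 8: y in {0,2}, choose 2; 2->2 ok
  pos 9: y in {0,2}, choose 2; 2->2 ok
  pos 10: y in {0,2}, choose 2; 2->2 ok
  pos 11: y in {0,2}, choose 0; 2->0 ok

0,1,2,0,0,1,2,2,2,2,2,0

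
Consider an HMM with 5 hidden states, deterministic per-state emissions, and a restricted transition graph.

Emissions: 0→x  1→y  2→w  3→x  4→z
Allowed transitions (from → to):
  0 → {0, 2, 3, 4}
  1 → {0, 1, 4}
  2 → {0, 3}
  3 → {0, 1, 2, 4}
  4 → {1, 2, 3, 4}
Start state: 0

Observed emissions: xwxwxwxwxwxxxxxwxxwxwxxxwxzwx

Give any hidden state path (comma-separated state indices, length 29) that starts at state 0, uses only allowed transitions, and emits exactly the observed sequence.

0,2,3,2,0,2,3,2,3,2,3,0,3,0,3,2,3,0,2,3,2,3,0,3,2,3,4,2,3

  t0 'x' -> {0,3}, take 0 (start)
  t1 'w' -> {2}, take 2 (0->2 ok)
  t2 'x' -> {0,3}, take 3 (2->3 ok)
  t3 'w' -> {2}, take 2 (3->2 ok)
  t4 'x' -> {0,3}, take 0 (2->0 ok)
  t5 'w' -> {2}, take 2 (0->2 ok)
  t6 'x' -> {0,3}, take 3 (2->3 ok)
  t7 'w' -> {2}, take 2 (3->2 ok)
  t8 'x' -> {0,3}, take 3 (2->3 ok)
  t9 'w' -> {2}, take 2 (3->2 ok)
  t10 'x' -> {0,3}, take 3 (2->3 ok)
  t11 'x' -> {0,3}, take 0 (3->0 ok)
  t12 'x' -> {0,3}, take 3 (0->3 ok)
  t13 'x' -> {0,3}, take 0 (3->0 ok)
  t14 'x' -> {0,3}, take 3 (0->3 ok)
  t15 'w' -> {2}, take 2 (3->2 ok)
  t16 'x' -> {0,3}, take 3 (2->3 ok)
  t17 'x' -> {0,3}, take 0 (3->0 ok)
  t18 'w' -> {2}, take 2 (0->2 ok)
  t19 'x' -> {0,3}, take 3 (2->3 ok)
  t20 'w' -> {2}, take 2 (3->2 ok)
  t21 'x' -> {0,3}, take 3 (2->3 ok)
  t22 'x' -> {0,3}, take 0 (3->0 ok)
  t23 'x' -> {0,3}, take 3 (0->3 ok)
  t24 'w' -> {2}, take 2 (3->2 ok)
  t25 'x' -> {0,3}, take 3 (2->3 ok)
  t26 'z' -> {4}, take 4 (3->4 ok)
  t27 'w' -> {2}, take 2 (4->2 ok)
  t28 'x' -> {0,3}, take 3 (2->3 ok)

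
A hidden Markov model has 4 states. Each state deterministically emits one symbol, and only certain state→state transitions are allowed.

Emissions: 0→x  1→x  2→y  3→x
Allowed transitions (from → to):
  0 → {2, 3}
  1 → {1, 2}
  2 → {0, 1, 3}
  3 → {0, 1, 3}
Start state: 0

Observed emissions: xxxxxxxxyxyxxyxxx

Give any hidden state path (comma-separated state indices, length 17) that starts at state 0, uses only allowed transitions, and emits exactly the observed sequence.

0,3,3,1,1,1,1,1,2,0,2,3,0,2,3,3,0

  t0 'x' -> {0,1,3}, take 0 (start)
  t1 'x' -> {0,1,3}, take 3 (0->3 ok)
  t2 'x' -> {0,1,3}, take 3 (3->3 ok)
  t3 'x' -> {0,1,3}, take 1 (3->1 ok)
  t4 'x' -> {0,1,3}, take 1 (1->1 ok)
  t5 'x' -> {0,1,3}, take 1 (1->1 ok)
  t6 'x' -> {0,1,3}, take 1 (1->1 ok)
  t7 'x' -> {0,1,3}, take 1 (1->1 ok)
  t8 'y' -> {2}, take 2 (1->2 ok)
  t9 'x' -> {0,1,3}, take 0 (2->0 ok)
  t10 'y' -> {2}, take 2 (0->2 ok)
  t11 'x' -> {0,1,3}, take 3 (2->3 ok)
  t12 'x' -> {0,1,3}, take 0 (3->0 ok)
  t13 'y' -> {2}, take 2 (0->2 ok)
  t14 'x' -> {0,1,3}, take 3 (2->3 ok)
  t15 'x' -> {0,1,3}, take 3 (3->3 ok)
  t16 'x' -> {0,1,3}, take 0 (3->0 ok)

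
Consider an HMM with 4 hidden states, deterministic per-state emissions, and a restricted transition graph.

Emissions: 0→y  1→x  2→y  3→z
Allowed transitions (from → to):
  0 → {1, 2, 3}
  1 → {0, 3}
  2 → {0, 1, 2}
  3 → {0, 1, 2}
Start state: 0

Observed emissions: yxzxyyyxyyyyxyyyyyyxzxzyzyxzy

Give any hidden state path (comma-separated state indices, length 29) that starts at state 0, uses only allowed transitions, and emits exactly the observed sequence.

0,1,3,1,0,2,2,1,0,2,2,2,1,0,2,0,2,2,0,1,3,1,3,0,3,0,1,3,0

  0: obs=y cand={0,2} pick 0 [start]
  1: obs=x cand={1} pick 1 [0->1 ok]
  2: obs=z cand={3} pick 3 [1->3 ok]
  3: obs=x cand={1} pick 1 [3->1 ok]
  4: obs=y cand={0,2} pick 0 [1->0 ok]
  5: obs=y cand={0,2} pick 2 [0->2 ok]
  6: obs=y cand={0,2} pick 2 [2->2 ok]
  7: obs=x cand={1} pick 1 [2->1 ok]
  8: obs=y cand={0,2} pick 0 [1->0 ok]
  9: obs=y cand={0,2} pick 2 [0->2 ok]
  10: obs=y cand={0,2} pick 2 [2->2 ok]
  11: obs=y cand={0,2} pick 2 [2->2 ok]
  12: obs=x cand={1} pick 1 [2->1 ok]
  13: obs=y cand={0,2} pick 0 [1->0 ok]
  14: obs=y cand={0,2} pick 2 [0->2 ok]
  15: obs=y cand={0,2} pick 0 [2->0 ok]
  16: obs=y cand={0,2} pick 2 [0->2 ok]
  17: obs=y cand={0,2} pick 2 [2->2 ok]
  18: obs=y cand={0,2} pick 0 [2->0 ok]
  19: obs=x cand={1} pick 1 [0->1 ok]
  20: obs=z cand={3} pick 3 [1->3 ok]
  21: obs=x cand={1} pick 1 [3->1 ok]
  22: obs=z cand={3} pick 3 [1->3 ok]
  23: obs=y cand={0,2} pick 0 [3->0 ok]
  24: obs=z cand={3} pick 3 [0->3 ok]
  25: obs=y cand={0,2} pick 0 [3->0 ok]
  26: obs=x cand={1} pick 1 [0->1 ok]
  27: obs=z cand={3} pick 3 [1->3 ok]
  28: obs=y cand={0,2} pick 0 [3->0 ok]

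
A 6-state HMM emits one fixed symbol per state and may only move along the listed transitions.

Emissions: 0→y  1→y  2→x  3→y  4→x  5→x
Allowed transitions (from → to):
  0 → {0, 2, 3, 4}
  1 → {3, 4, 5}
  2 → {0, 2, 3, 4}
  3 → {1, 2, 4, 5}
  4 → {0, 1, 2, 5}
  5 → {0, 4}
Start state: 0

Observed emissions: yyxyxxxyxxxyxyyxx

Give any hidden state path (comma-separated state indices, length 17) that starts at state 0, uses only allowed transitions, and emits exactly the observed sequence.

  [0] y  {0,1,3}  => 0  start
  [1] y  {0,1,3}  => 3  0->3 ok
  [2] x  {2,4,5}  => 2  3->2 ok
  [3] y  {0,1,3}  => 0  2->0 ok
  [4] x  {2,4,5}  => 2  0->2 ok
  [5] x  {2,4,5}  => 2  2->2 ok
  [6] x  {2,4,5}  => 2  2->2 ok
  [7] y  {0,1,3}  => 3  2->3 ok
  [8] x  {2,4,5}  => 2  3->2 ok
  [9] x  {2,4,5}  => 4  2->4 ok
  [10] x  {2,4,5}  => 2  4->2 ok
  [11] y  {0,1,3}  => 3  2->3 ok
  [12] x  {2,4,5}  => 2  3->2 ok
  [13] y  {0,1,3}  => 3  2->3 ok
  [14] y  {0,1,3}  => 1  3->1 ok
  [15] x  {2,4,5}  => 5  1->5 ok
  [16] x  {2,4,5}  => 4  5->4 ok

0,3,2,0,2,2,2,3,2,4,2,3,2,3,1,5,4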